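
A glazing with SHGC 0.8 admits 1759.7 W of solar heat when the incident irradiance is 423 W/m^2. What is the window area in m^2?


Rearrange Q = Area * SHGC * Irradiance:
  Area = Q / (SHGC * Irradiance)
  Area = 1759.7 / (0.8 * 423) = 5.2 m^2

5.2 m^2


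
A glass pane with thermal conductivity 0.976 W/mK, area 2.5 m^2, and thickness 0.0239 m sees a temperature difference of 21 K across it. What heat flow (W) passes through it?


Fourier's law: Q = k * A * dT / t
  Q = 0.976 * 2.5 * 21 / 0.0239
  Q = 51.24 / 0.0239 = 2143.9 W

2143.9 W


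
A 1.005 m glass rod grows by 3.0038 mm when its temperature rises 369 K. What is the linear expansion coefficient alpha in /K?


Rearrange dL = alpha * L0 * dT for alpha:
  alpha = dL / (L0 * dT)
  alpha = (3.0038 / 1000) / (1.005 * 369) = 0.0000081 /K = 8.1 x 10^-6 /K

8.1 x 10^-6 /K


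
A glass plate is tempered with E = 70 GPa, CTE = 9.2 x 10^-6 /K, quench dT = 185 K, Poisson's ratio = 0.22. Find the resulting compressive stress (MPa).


Tempering stress: sigma = E * alpha * dT / (1 - nu)
  E (MPa) = 70 * 1000 = 70000
  Numerator = 70000 * (9.2 x 10^-6) * 185 = 119.14
  Denominator = 1 - 0.22 = 0.78
  sigma = 119.14 / 0.78 = 152.7 MPa

152.7 MPa


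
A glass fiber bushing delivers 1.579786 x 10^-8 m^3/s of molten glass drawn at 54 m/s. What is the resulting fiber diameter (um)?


Cross-sectional area from continuity:
  A = Q / v = 1.579786 x 10^-8 / 54 = 2.92553 x 10^-10 m^2
Diameter from circular cross-section:
  d = sqrt(4A / pi) * 10^6 (m -> um)
  d = sqrt(4 * 2.92553 x 10^-10 / pi) * 10^6 = 19.3 um

19.3 um


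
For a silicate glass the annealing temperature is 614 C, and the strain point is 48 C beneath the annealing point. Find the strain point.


Strain point = annealing point - difference:
  T_strain = 614 - 48 = 566 C

566 C


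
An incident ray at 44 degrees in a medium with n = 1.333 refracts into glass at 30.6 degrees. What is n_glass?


Apply Snell's law: n1 * sin(theta1) = n2 * sin(theta2)
  n2 = n1 * sin(theta1) / sin(theta2)
  sin(44) = 0.694658
  sin(30.6) = 0.509041
  n2 = 1.333 * 0.694658 / 0.509041 = 1.8191

1.8191


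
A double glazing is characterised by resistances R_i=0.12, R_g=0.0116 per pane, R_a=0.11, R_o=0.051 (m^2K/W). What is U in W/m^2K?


Total thermal resistance (series):
  R_total = R_in + R_glass + R_air + R_glass + R_out
  R_total = 0.12 + 0.0116 + 0.11 + 0.0116 + 0.051 = 0.3042 m^2K/W
U-value = 1 / R_total = 1 / 0.3042 = 3.287 W/m^2K

3.287 W/m^2K


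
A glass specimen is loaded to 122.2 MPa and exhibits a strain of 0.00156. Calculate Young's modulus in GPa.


Young's modulus: E = stress / strain
  E = 122.2 MPa / 0.00156 = 78333.33 MPa
Convert to GPa: 78333.33 / 1000 = 78.33 GPa

78.33 GPa


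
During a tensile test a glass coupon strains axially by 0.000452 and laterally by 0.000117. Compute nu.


Poisson's ratio: nu = lateral strain / axial strain
  nu = 0.000117 / 0.000452 = 0.2588

0.2588


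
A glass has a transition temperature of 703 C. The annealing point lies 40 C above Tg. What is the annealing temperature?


The annealing temperature is Tg plus the offset:
  T_anneal = 703 + 40 = 743 C

743 C


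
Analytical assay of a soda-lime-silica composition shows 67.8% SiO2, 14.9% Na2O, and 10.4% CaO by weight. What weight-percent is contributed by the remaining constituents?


Sum the three major oxides:
  SiO2 + Na2O + CaO = 67.8 + 14.9 + 10.4 = 93.1%
Subtract from 100%:
  Others = 100 - 93.1 = 6.9%

6.9%


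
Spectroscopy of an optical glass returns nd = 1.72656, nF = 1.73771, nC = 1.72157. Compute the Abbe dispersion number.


Abbe number formula: Vd = (nd - 1) / (nF - nC)
  nd - 1 = 1.72656 - 1 = 0.72656
  nF - nC = 1.73771 - 1.72157 = 0.01614
  Vd = 0.72656 / 0.01614 = 45.02

45.02


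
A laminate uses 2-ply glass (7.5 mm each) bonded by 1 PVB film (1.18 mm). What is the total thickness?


Total thickness = glass contribution + PVB contribution
  Glass: 2 * 7.5 = 15.0 mm
  PVB: 1 * 1.18 = 1.18 mm
  Total = 15.0 + 1.18 = 16.18 mm

16.18 mm


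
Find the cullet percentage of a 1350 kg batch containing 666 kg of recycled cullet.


Cullet ratio = (cullet mass / total batch mass) * 100
  Ratio = 666 / 1350 * 100 = 49.33%

49.33%


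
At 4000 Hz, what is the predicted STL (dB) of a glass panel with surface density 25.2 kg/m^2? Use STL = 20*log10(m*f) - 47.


Mass law: STL = 20 * log10(m * f) - 47
  m * f = 25.2 * 4000 = 100800
  log10(100800) = 5.00346
  STL = 20 * 5.00346 - 47 = 100.0692 - 47 = 53.1 dB

53.1 dB


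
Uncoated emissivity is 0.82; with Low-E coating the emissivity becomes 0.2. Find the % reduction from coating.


Percentage reduction = (1 - coated/uncoated) * 100
  Ratio = 0.2 / 0.82 = 0.2439
  Reduction = (1 - 0.2439) * 100 = 75.6%

75.6%


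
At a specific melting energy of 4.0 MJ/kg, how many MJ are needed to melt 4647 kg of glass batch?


Total energy = mass * specific energy
  E = 4647 * 4.0 = 18588 MJ

18588 MJ


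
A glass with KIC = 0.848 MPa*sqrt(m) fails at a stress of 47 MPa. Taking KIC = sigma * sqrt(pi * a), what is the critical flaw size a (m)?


Rearrange KIC = sigma * sqrt(pi * a):
  sqrt(pi * a) = KIC / sigma
  sqrt(pi * a) = 0.848 / 47 = 0.018043
  a = (KIC / sigma)^2 / pi
  a = 0.018043^2 / pi = 0.0001036 m

0.0001036 m


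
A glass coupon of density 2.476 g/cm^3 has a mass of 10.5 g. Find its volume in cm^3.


Rearrange rho = m / V:
  V = m / rho
  V = 10.5 / 2.476 = 4.241 cm^3

4.241 cm^3


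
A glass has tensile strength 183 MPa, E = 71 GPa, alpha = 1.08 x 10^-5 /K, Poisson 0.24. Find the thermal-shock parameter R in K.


Thermal shock resistance: R = sigma * (1 - nu) / (E * alpha)
  Numerator = 183 * (1 - 0.24) = 139.08
  Denominator = 71 * 1000 * (1.08 x 10^-5) = 0.7668
  R = 139.08 / 0.7668 = 181.4 K

181.4 K


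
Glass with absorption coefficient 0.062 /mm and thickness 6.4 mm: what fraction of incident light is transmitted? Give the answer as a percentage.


Beer-Lambert law: T = exp(-alpha * thickness)
  exponent = -0.062 * 6.4 = -0.3968
  T = exp(-0.3968) = 0.6725
  Percentage = 0.6725 * 100 = 67.25%

67.25%


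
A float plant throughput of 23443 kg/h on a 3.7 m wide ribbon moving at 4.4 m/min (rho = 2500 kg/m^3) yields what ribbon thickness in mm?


Ribbon cross-section from mass balance:
  Volume rate = throughput / density = 23443 / 2500 = 9.3772 m^3/h
  thickness = volume rate / (speed * 60 * width), i.e.
  thickness = throughput / (60 * speed * width * density) * 1000
  thickness = 23443 / (60 * 4.4 * 3.7 * 2500) * 1000 = 9.6 mm

9.6 mm


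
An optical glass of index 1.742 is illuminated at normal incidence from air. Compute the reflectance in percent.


Fresnel reflectance at normal incidence:
  R = ((n - 1)/(n + 1))^2
  (n - 1)/(n + 1) = (1.742 - 1)/(1.742 + 1) = 0.270605
  R = 0.270605^2 = 0.0732271
  R(%) = 0.0732271 * 100 = 7.323%

7.323%


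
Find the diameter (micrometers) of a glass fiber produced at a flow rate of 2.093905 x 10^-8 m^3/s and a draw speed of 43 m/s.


Cross-sectional area from continuity:
  A = Q / v = 2.093905 x 10^-8 / 43 = 4.869547 x 10^-10 m^2
Diameter from circular cross-section:
  d = sqrt(4A / pi) * 10^6 (m -> um)
  d = sqrt(4 * 4.869547 x 10^-10 / pi) * 10^6 = 24.9 um

24.9 um


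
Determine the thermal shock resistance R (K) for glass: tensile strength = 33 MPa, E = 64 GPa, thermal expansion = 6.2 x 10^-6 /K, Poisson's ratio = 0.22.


Thermal shock resistance: R = sigma * (1 - nu) / (E * alpha)
  Numerator = 33 * (1 - 0.22) = 25.74
  Denominator = 64 * 1000 * (6.2 x 10^-6) = 0.3968
  R = 25.74 / 0.3968 = 64.9 K

64.9 K


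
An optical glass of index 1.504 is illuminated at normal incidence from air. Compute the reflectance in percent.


Fresnel reflectance at normal incidence:
  R = ((n - 1)/(n + 1))^2
  (n - 1)/(n + 1) = (1.504 - 1)/(1.504 + 1) = 0.201278
  R = 0.201278^2 = 0.0405128
  R(%) = 0.0405128 * 100 = 4.051%

4.051%


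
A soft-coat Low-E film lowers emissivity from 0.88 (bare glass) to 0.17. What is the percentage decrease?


Percentage reduction = (1 - coated/uncoated) * 100
  Ratio = 0.17 / 0.88 = 0.1932
  Reduction = (1 - 0.1932) * 100 = 80.7%

80.7%


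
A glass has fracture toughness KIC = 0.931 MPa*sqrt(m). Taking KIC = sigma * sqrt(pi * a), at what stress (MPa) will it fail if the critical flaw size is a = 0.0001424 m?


Rearrange KIC = sigma * sqrt(pi * a):
  sigma = KIC / sqrt(pi * a)
  sqrt(pi * 0.0001424) = 0.021151
  sigma = 0.931 / 0.021151 = 44.02 MPa

44.02 MPa


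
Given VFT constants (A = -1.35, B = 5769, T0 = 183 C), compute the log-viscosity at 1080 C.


VFT equation: log(eta) = A + B / (T - T0)
  T - T0 = 1080 - 183 = 897
  B / (T - T0) = 5769 / 897 = 6.431
  log(eta) = -1.35 + 6.431 = 5.081

5.081


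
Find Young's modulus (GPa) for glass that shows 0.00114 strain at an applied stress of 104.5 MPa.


Young's modulus: E = stress / strain
  E = 104.5 MPa / 0.00114 = 91666.67 MPa
Convert to GPa: 91666.67 / 1000 = 91.67 GPa

91.67 GPa


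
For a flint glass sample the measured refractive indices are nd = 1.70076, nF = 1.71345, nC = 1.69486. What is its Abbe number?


Abbe number formula: Vd = (nd - 1) / (nF - nC)
  nd - 1 = 1.70076 - 1 = 0.70076
  nF - nC = 1.71345 - 1.69486 = 0.01859
  Vd = 0.70076 / 0.01859 = 37.7

37.7


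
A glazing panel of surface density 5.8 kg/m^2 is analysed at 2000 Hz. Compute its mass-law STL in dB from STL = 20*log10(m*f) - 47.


Mass law: STL = 20 * log10(m * f) - 47
  m * f = 5.8 * 2000 = 11600
  log10(11600) = 4.06446
  STL = 20 * 4.06446 - 47 = 81.2892 - 47 = 34.3 dB

34.3 dB


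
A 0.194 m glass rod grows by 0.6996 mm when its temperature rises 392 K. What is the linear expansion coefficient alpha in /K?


Rearrange dL = alpha * L0 * dT for alpha:
  alpha = dL / (L0 * dT)
  alpha = (0.6996 / 1000) / (0.194 * 392) = 0.000009199 /K = 9.199 x 10^-6 /K

9.199 x 10^-6 /K


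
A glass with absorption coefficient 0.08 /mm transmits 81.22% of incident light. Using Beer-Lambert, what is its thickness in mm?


Rearrange T = exp(-alpha * thickness):
  thickness = -ln(T) / alpha
  T = 81.22/100 = 0.8122
  ln(T) = -0.20801
  -ln(T) = 0.20801
  thickness = 0.20801 / 0.08 = 2.6 mm

2.6 mm


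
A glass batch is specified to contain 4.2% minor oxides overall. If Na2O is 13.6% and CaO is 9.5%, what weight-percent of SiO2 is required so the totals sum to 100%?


Known pieces sum to 100%:
  SiO2 = 100 - (others + Na2O + CaO)
  SiO2 = 100 - (4.2 + 13.6 + 9.5) = 72.7%

72.7%


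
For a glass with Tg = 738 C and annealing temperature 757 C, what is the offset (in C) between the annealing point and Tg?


Offset = T_anneal - Tg:
  offset = 757 - 738 = 19 C

19 C


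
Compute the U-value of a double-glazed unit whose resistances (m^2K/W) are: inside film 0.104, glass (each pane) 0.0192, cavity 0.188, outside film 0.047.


Total thermal resistance (series):
  R_total = R_in + R_glass + R_air + R_glass + R_out
  R_total = 0.104 + 0.0192 + 0.188 + 0.0192 + 0.047 = 0.3774 m^2K/W
U-value = 1 / R_total = 1 / 0.3774 = 2.65 W/m^2K

2.65 W/m^2K


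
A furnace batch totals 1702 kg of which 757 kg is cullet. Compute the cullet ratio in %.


Cullet ratio = (cullet mass / total batch mass) * 100
  Ratio = 757 / 1702 * 100 = 44.48%

44.48%


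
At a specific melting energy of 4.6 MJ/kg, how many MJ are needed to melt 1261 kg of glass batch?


Total energy = mass * specific energy
  E = 1261 * 4.6 = 5800.6 MJ

5800.6 MJ


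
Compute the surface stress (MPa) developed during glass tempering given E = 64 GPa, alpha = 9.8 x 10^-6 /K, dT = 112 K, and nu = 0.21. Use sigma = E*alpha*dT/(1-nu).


Tempering stress: sigma = E * alpha * dT / (1 - nu)
  E (MPa) = 64 * 1000 = 64000
  Numerator = 64000 * (9.8 x 10^-6) * 112 = 70.2464
  Denominator = 1 - 0.21 = 0.79
  sigma = 70.2464 / 0.79 = 88.9 MPa

88.9 MPa


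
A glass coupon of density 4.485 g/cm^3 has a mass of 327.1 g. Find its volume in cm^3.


Rearrange rho = m / V:
  V = m / rho
  V = 327.1 / 4.485 = 72.932 cm^3

72.932 cm^3


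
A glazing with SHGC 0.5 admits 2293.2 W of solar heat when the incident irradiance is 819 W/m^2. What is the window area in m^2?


Rearrange Q = Area * SHGC * Irradiance:
  Area = Q / (SHGC * Irradiance)
  Area = 2293.2 / (0.5 * 819) = 5.6 m^2

5.6 m^2


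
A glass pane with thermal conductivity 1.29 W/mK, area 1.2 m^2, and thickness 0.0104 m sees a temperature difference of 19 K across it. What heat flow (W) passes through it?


Fourier's law: Q = k * A * dT / t
  Q = 1.29 * 1.2 * 19 / 0.0104
  Q = 29.412 / 0.0104 = 2828.1 W

2828.1 W


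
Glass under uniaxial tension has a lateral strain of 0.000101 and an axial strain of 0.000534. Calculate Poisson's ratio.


Poisson's ratio: nu = lateral strain / axial strain
  nu = 0.000101 / 0.000534 = 0.1891

0.1891


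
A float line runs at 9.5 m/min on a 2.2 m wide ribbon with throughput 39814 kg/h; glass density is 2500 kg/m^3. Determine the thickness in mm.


Ribbon cross-section from mass balance:
  Volume rate = throughput / density = 39814 / 2500 = 15.9256 m^3/h
  thickness = volume rate / (speed * 60 * width), i.e.
  thickness = throughput / (60 * speed * width * density) * 1000
  thickness = 39814 / (60 * 9.5 * 2.2 * 2500) * 1000 = 12.7 mm

12.7 mm


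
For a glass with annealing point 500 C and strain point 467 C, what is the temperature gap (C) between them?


Gap = T_anneal - T_strain:
  gap = 500 - 467 = 33 C

33 C


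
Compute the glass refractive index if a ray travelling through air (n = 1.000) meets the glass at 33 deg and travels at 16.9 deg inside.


Apply Snell's law: n1 * sin(theta1) = n2 * sin(theta2)
  n2 = n1 * sin(theta1) / sin(theta2)
  sin(33) = 0.544639
  sin(16.9) = 0.290702
  n2 = 1.000 * 0.544639 / 0.290702 = 1.8735

1.8735


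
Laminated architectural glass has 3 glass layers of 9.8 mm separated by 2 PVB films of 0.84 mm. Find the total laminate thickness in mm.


Total thickness = glass contribution + PVB contribution
  Glass: 3 * 9.8 = 29.4 mm
  PVB: 2 * 0.84 = 1.68 mm
  Total = 29.4 + 1.68 = 31.08 mm

31.08 mm


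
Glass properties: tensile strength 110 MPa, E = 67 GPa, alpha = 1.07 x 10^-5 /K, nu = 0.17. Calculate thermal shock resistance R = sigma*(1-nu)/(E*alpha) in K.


Thermal shock resistance: R = sigma * (1 - nu) / (E * alpha)
  Numerator = 110 * (1 - 0.17) = 91.3
  Denominator = 67 * 1000 * (1.07 x 10^-5) = 0.7169
  R = 91.3 / 0.7169 = 127.4 K

127.4 K


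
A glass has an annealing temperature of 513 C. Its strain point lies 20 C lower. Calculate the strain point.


Strain point = annealing point - difference:
  T_strain = 513 - 20 = 493 C

493 C


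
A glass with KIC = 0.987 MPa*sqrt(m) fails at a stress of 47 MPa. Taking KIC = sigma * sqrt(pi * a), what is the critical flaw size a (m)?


Rearrange KIC = sigma * sqrt(pi * a):
  sqrt(pi * a) = KIC / sigma
  sqrt(pi * a) = 0.987 / 47 = 0.021
  a = (KIC / sigma)^2 / pi
  a = 0.021^2 / pi = 0.0001404 m

0.0001404 m


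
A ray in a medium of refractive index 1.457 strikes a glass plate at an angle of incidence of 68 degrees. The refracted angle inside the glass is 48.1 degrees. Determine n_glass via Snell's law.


Apply Snell's law: n1 * sin(theta1) = n2 * sin(theta2)
  n2 = n1 * sin(theta1) / sin(theta2)
  sin(68) = 0.927184
  sin(48.1) = 0.744312
  n2 = 1.457 * 0.927184 / 0.744312 = 1.815

1.815


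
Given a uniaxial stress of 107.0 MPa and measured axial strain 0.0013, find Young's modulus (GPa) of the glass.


Young's modulus: E = stress / strain
  E = 107.0 MPa / 0.0013 = 82307.69 MPa
Convert to GPa: 82307.69 / 1000 = 82.31 GPa

82.31 GPa


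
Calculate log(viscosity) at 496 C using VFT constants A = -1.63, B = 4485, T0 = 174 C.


VFT equation: log(eta) = A + B / (T - T0)
  T - T0 = 496 - 174 = 322
  B / (T - T0) = 4485 / 322 = 13.929
  log(eta) = -1.63 + 13.929 = 12.299

12.299


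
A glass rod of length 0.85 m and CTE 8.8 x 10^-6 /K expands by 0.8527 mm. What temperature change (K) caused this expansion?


Rearrange dL = alpha * L0 * dT for dT:
  dT = dL / (alpha * L0)
  dL (m) = 0.8527 / 1000 = 0.0008527
  dT = 0.0008527 / ((8.8 x 10^-6) * 0.85) = 114.0 K

114.0 K


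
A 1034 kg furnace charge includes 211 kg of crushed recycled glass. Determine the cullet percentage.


Cullet ratio = (cullet mass / total batch mass) * 100
  Ratio = 211 / 1034 * 100 = 20.41%

20.41%


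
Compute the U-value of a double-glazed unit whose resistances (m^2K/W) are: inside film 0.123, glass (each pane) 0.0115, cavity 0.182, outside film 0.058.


Total thermal resistance (series):
  R_total = R_in + R_glass + R_air + R_glass + R_out
  R_total = 0.123 + 0.0115 + 0.182 + 0.0115 + 0.058 = 0.386 m^2K/W
U-value = 1 / R_total = 1 / 0.386 = 2.591 W/m^2K

2.591 W/m^2K


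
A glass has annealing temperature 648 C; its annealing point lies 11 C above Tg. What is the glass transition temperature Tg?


Rearrange T_anneal = Tg + offset for Tg:
  Tg = T_anneal - offset = 648 - 11 = 637 C

637 C


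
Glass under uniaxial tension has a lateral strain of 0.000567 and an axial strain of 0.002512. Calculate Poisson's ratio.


Poisson's ratio: nu = lateral strain / axial strain
  nu = 0.000567 / 0.002512 = 0.2257

0.2257


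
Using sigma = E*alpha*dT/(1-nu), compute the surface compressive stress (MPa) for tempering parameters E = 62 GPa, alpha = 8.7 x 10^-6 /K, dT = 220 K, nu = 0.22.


Tempering stress: sigma = E * alpha * dT / (1 - nu)
  E (MPa) = 62 * 1000 = 62000
  Numerator = 62000 * (8.7 x 10^-6) * 220 = 118.668
  Denominator = 1 - 0.22 = 0.78
  sigma = 118.668 / 0.78 = 152.1 MPa

152.1 MPa


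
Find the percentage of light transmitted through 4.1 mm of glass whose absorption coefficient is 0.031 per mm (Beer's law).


Beer-Lambert law: T = exp(-alpha * thickness)
  exponent = -0.031 * 4.1 = -0.1271
  T = exp(-0.1271) = 0.8806
  Percentage = 0.8806 * 100 = 88.06%

88.06%


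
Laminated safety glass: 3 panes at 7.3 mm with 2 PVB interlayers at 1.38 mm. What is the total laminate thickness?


Total thickness = glass contribution + PVB contribution
  Glass: 3 * 7.3 = 21.9 mm
  PVB: 2 * 1.38 = 2.76 mm
  Total = 21.9 + 2.76 = 24.66 mm

24.66 mm


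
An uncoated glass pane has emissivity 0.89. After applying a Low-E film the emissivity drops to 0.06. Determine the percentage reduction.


Percentage reduction = (1 - coated/uncoated) * 100
  Ratio = 0.06 / 0.89 = 0.0674
  Reduction = (1 - 0.0674) * 100 = 93.3%

93.3%


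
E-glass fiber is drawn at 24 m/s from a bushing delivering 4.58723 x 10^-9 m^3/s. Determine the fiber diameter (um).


Cross-sectional area from continuity:
  A = Q / v = 4.58723 x 10^-9 / 24 = 1.911346 x 10^-10 m^2
Diameter from circular cross-section:
  d = sqrt(4A / pi) * 10^6 (m -> um)
  d = sqrt(4 * 1.911346 x 10^-10 / pi) * 10^6 = 15.6 um

15.6 um


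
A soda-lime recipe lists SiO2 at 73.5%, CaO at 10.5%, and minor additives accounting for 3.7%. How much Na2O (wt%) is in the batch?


Pieces sum to 100%:
  Na2O = 100 - (SiO2 + CaO + others)
  Na2O = 100 - (73.5 + 10.5 + 3.7) = 12.3%

12.3%


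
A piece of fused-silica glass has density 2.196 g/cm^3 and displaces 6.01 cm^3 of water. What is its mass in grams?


Rearrange rho = m / V:
  m = rho * V
  m = 2.196 * 6.01 = 13.198 g

13.198 g


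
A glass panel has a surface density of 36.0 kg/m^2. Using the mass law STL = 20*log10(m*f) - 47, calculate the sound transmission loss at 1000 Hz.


Mass law: STL = 20 * log10(m * f) - 47
  m * f = 36.0 * 1000 = 36000
  log10(36000) = 4.5563
  STL = 20 * 4.5563 - 47 = 91.126 - 47 = 44.1 dB

44.1 dB


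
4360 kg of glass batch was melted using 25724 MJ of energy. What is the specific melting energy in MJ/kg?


Rearrange E = m * s for s:
  s = E / m
  s = 25724 / 4360 = 5.9 MJ/kg

5.9 MJ/kg


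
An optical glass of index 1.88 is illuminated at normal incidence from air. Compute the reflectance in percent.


Fresnel reflectance at normal incidence:
  R = ((n - 1)/(n + 1))^2
  (n - 1)/(n + 1) = (1.88 - 1)/(1.88 + 1) = 0.305556
  R = 0.305556^2 = 0.0933645
  R(%) = 0.0933645 * 100 = 9.336%

9.336%


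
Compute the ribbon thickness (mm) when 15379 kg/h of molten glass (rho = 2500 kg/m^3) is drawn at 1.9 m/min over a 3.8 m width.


Ribbon cross-section from mass balance:
  Volume rate = throughput / density = 15379 / 2500 = 6.1516 m^3/h
  thickness = volume rate / (speed * 60 * width), i.e.
  thickness = throughput / (60 * speed * width * density) * 1000
  thickness = 15379 / (60 * 1.9 * 3.8 * 2500) * 1000 = 14.2 mm

14.2 mm


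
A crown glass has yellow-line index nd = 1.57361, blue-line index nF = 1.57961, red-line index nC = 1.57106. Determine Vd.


Abbe number formula: Vd = (nd - 1) / (nF - nC)
  nd - 1 = 1.57361 - 1 = 0.57361
  nF - nC = 1.57961 - 1.57106 = 0.00855
  Vd = 0.57361 / 0.00855 = 67.09

67.09


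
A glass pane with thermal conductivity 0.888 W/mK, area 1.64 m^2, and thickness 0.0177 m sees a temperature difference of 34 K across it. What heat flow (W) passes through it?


Fourier's law: Q = k * A * dT / t
  Q = 0.888 * 1.64 * 34 / 0.0177
  Q = 49.51488 / 0.0177 = 2797.5 W

2797.5 W


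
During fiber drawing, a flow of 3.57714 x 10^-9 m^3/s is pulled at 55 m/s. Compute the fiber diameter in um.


Cross-sectional area from continuity:
  A = Q / v = 3.57714 x 10^-9 / 55 = 6.503891 x 10^-11 m^2
Diameter from circular cross-section:
  d = sqrt(4A / pi) * 10^6 (m -> um)
  d = sqrt(4 * 6.503891 x 10^-11 / pi) * 10^6 = 9.1 um

9.1 um


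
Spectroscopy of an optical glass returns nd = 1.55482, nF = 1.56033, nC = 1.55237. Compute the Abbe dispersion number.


Abbe number formula: Vd = (nd - 1) / (nF - nC)
  nd - 1 = 1.55482 - 1 = 0.55482
  nF - nC = 1.56033 - 1.55237 = 0.00796
  Vd = 0.55482 / 0.00796 = 69.7

69.7


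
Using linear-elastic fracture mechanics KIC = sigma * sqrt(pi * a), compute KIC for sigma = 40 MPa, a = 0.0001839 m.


Fracture toughness: KIC = sigma * sqrt(pi * a)
  pi * a = pi * 0.0001839 = 0.000577739
  sqrt(pi * a) = 0.024036
  KIC = 40 * 0.024036 = 0.961 MPa*sqrt(m)

0.961 MPa*sqrt(m)


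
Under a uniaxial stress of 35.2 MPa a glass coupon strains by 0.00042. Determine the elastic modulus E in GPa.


Young's modulus: E = stress / strain
  E = 35.2 MPa / 0.00042 = 83809.52 MPa
Convert to GPa: 83809.52 / 1000 = 83.81 GPa

83.81 GPa


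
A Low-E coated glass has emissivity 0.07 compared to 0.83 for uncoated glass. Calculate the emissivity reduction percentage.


Percentage reduction = (1 - coated/uncoated) * 100
  Ratio = 0.07 / 0.83 = 0.0843
  Reduction = (1 - 0.0843) * 100 = 91.6%

91.6%


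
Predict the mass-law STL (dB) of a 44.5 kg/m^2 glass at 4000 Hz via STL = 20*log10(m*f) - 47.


Mass law: STL = 20 * log10(m * f) - 47
  m * f = 44.5 * 4000 = 178000
  log10(178000) = 5.25042
  STL = 20 * 5.25042 - 47 = 105.0084 - 47 = 58.0 dB

58.0 dB


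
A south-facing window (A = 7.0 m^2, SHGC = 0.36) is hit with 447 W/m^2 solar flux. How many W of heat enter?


Solar heat gain: Q = Area * SHGC * Irradiance
  Q = 7.0 * 0.36 * 447 = 1126.4 W

1126.4 W


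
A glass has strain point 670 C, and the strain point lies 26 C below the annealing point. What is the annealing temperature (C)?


T_anneal = T_strain + gap:
  T_anneal = 670 + 26 = 696 C

696 C


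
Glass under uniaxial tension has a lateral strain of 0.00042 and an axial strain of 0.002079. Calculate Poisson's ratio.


Poisson's ratio: nu = lateral strain / axial strain
  nu = 0.00042 / 0.002079 = 0.202

0.202


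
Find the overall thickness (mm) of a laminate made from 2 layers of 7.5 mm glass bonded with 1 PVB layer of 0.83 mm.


Total thickness = glass contribution + PVB contribution
  Glass: 2 * 7.5 = 15.0 mm
  PVB: 1 * 0.83 = 0.83 mm
  Total = 15.0 + 0.83 = 15.83 mm

15.83 mm


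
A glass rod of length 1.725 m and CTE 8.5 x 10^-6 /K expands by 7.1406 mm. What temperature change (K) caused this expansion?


Rearrange dL = alpha * L0 * dT for dT:
  dT = dL / (alpha * L0)
  dL (m) = 7.1406 / 1000 = 0.0071406
  dT = 0.0071406 / ((8.5 x 10^-6) * 1.725) = 487.0 K

487.0 K


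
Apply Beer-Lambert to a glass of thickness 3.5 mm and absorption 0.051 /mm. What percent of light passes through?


Beer-Lambert law: T = exp(-alpha * thickness)
  exponent = -0.051 * 3.5 = -0.1785
  T = exp(-0.1785) = 0.8365
  Percentage = 0.8365 * 100 = 83.65%

83.65%


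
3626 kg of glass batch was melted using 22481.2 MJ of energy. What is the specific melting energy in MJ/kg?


Rearrange E = m * s for s:
  s = E / m
  s = 22481.2 / 3626 = 6.2 MJ/kg

6.2 MJ/kg


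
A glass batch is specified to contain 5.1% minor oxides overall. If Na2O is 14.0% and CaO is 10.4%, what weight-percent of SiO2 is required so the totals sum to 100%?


Known pieces sum to 100%:
  SiO2 = 100 - (others + Na2O + CaO)
  SiO2 = 100 - (5.1 + 14.0 + 10.4) = 70.5%

70.5%


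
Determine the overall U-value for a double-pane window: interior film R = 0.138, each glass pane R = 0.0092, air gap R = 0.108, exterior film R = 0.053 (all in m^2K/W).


Total thermal resistance (series):
  R_total = R_in + R_glass + R_air + R_glass + R_out
  R_total = 0.138 + 0.0092 + 0.108 + 0.0092 + 0.053 = 0.3174 m^2K/W
U-value = 1 / R_total = 1 / 0.3174 = 3.151 W/m^2K

3.151 W/m^2K


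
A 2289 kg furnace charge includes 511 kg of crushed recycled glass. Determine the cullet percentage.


Cullet ratio = (cullet mass / total batch mass) * 100
  Ratio = 511 / 2289 * 100 = 22.32%

22.32%


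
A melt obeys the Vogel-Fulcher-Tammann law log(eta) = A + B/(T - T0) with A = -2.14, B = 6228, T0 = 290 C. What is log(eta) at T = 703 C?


VFT equation: log(eta) = A + B / (T - T0)
  T - T0 = 703 - 290 = 413
  B / (T - T0) = 6228 / 413 = 15.08
  log(eta) = -2.14 + 15.08 = 12.94

12.94


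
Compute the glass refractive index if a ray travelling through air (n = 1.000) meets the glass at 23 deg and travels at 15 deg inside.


Apply Snell's law: n1 * sin(theta1) = n2 * sin(theta2)
  n2 = n1 * sin(theta1) / sin(theta2)
  sin(23) = 0.390731
  sin(15) = 0.258819
  n2 = 1.000 * 0.390731 / 0.258819 = 1.5097

1.5097


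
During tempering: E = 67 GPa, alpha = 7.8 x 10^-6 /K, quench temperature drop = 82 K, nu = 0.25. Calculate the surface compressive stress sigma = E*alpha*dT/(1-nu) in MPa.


Tempering stress: sigma = E * alpha * dT / (1 - nu)
  E (MPa) = 67 * 1000 = 67000
  Numerator = 67000 * (7.8 x 10^-6) * 82 = 42.8532
  Denominator = 1 - 0.25 = 0.75
  sigma = 42.8532 / 0.75 = 57.1 MPa

57.1 MPa


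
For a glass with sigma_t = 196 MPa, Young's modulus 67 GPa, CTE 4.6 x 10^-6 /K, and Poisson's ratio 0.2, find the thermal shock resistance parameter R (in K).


Thermal shock resistance: R = sigma * (1 - nu) / (E * alpha)
  Numerator = 196 * (1 - 0.2) = 156.8
  Denominator = 67 * 1000 * (4.6 x 10^-6) = 0.3082
  R = 156.8 / 0.3082 = 508.8 K

508.8 K


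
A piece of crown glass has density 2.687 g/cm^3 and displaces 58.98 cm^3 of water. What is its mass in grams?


Rearrange rho = m / V:
  m = rho * V
  m = 2.687 * 58.98 = 158.479 g

158.479 g


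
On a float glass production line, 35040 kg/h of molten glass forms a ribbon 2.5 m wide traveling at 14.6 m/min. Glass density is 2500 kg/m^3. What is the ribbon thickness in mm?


Ribbon cross-section from mass balance:
  Volume rate = throughput / density = 35040 / 2500 = 14.016 m^3/h
  thickness = volume rate / (speed * 60 * width), i.e.
  thickness = throughput / (60 * speed * width * density) * 1000
  thickness = 35040 / (60 * 14.6 * 2.5 * 2500) * 1000 = 6.4 mm

6.4 mm


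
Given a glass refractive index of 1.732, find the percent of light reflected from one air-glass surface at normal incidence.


Fresnel reflectance at normal incidence:
  R = ((n - 1)/(n + 1))^2
  (n - 1)/(n + 1) = (1.732 - 1)/(1.732 + 1) = 0.267936
  R = 0.267936^2 = 0.0717897
  R(%) = 0.0717897 * 100 = 7.179%

7.179%


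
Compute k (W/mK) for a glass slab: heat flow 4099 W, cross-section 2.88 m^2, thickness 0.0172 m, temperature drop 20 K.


Fourier's law rearranged: k = Q * t / (A * dT)
  Numerator = 4099 * 0.0172 = 70.5028
  Denominator = 2.88 * 20 = 57.6
  k = 70.5028 / 57.6 = 1.224 W/mK

1.224 W/mK


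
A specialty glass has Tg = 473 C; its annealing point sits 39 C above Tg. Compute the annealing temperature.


The annealing temperature is Tg plus the offset:
  T_anneal = 473 + 39 = 512 C

512 C


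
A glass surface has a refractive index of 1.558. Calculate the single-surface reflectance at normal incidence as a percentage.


Fresnel reflectance at normal incidence:
  R = ((n - 1)/(n + 1))^2
  (n - 1)/(n + 1) = (1.558 - 1)/(1.558 + 1) = 0.218139
  R = 0.218139^2 = 0.0475846
  R(%) = 0.0475846 * 100 = 4.758%

4.758%


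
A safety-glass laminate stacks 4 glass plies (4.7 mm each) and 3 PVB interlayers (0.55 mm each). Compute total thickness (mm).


Total thickness = glass contribution + PVB contribution
  Glass: 4 * 4.7 = 18.8 mm
  PVB: 3 * 0.55 = 1.65 mm
  Total = 18.8 + 1.65 = 20.45 mm

20.45 mm


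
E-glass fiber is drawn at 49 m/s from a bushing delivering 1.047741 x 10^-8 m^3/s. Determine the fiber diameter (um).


Cross-sectional area from continuity:
  A = Q / v = 1.047741 x 10^-8 / 49 = 2.138247 x 10^-10 m^2
Diameter from circular cross-section:
  d = sqrt(4A / pi) * 10^6 (m -> um)
  d = sqrt(4 * 2.138247 x 10^-10 / pi) * 10^6 = 16.5 um

16.5 um


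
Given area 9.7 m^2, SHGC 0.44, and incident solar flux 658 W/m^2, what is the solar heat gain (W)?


Solar heat gain: Q = Area * SHGC * Irradiance
  Q = 9.7 * 0.44 * 658 = 2808.3 W

2808.3 W


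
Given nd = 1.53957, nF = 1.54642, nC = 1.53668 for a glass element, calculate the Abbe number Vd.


Abbe number formula: Vd = (nd - 1) / (nF - nC)
  nd - 1 = 1.53957 - 1 = 0.53957
  nF - nC = 1.54642 - 1.53668 = 0.00974
  Vd = 0.53957 / 0.00974 = 55.4

55.4


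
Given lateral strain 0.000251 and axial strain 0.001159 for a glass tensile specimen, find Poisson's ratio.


Poisson's ratio: nu = lateral strain / axial strain
  nu = 0.000251 / 0.001159 = 0.2166

0.2166


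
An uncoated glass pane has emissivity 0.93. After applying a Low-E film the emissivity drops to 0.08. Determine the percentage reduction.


Percentage reduction = (1 - coated/uncoated) * 100
  Ratio = 0.08 / 0.93 = 0.086
  Reduction = (1 - 0.086) * 100 = 91.4%

91.4%


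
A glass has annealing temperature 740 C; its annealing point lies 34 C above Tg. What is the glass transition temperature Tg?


Rearrange T_anneal = Tg + offset for Tg:
  Tg = T_anneal - offset = 740 - 34 = 706 C

706 C


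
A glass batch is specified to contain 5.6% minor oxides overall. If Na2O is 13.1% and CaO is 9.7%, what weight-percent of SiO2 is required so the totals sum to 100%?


Known pieces sum to 100%:
  SiO2 = 100 - (others + Na2O + CaO)
  SiO2 = 100 - (5.6 + 13.1 + 9.7) = 71.6%

71.6%


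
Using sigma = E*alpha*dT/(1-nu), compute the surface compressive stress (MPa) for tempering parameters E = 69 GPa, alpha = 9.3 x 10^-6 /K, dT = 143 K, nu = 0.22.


Tempering stress: sigma = E * alpha * dT / (1 - nu)
  E (MPa) = 69 * 1000 = 69000
  Numerator = 69000 * (9.3 x 10^-6) * 143 = 91.7631
  Denominator = 1 - 0.22 = 0.78
  sigma = 91.7631 / 0.78 = 117.6 MPa

117.6 MPa


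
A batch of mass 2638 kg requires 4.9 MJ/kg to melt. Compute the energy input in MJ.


Total energy = mass * specific energy
  E = 2638 * 4.9 = 12926.2 MJ

12926.2 MJ


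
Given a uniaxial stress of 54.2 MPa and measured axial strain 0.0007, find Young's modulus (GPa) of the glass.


Young's modulus: E = stress / strain
  E = 54.2 MPa / 0.0007 = 77428.57 MPa
Convert to GPa: 77428.57 / 1000 = 77.43 GPa

77.43 GPa


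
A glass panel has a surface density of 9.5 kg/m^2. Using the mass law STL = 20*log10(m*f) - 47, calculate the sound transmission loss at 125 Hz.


Mass law: STL = 20 * log10(m * f) - 47
  m * f = 9.5 * 125 = 1187.5
  log10(1187.5) = 3.07463
  STL = 20 * 3.07463 - 47 = 61.4926 - 47 = 14.5 dB

14.5 dB


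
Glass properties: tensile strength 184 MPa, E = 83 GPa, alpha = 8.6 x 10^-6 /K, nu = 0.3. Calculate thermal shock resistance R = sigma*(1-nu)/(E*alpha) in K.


Thermal shock resistance: R = sigma * (1 - nu) / (E * alpha)
  Numerator = 184 * (1 - 0.3) = 128.8
  Denominator = 83 * 1000 * (8.6 x 10^-6) = 0.7138
  R = 128.8 / 0.7138 = 180.4 K

180.4 K


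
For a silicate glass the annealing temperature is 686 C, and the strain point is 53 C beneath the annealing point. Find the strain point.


Strain point = annealing point - difference:
  T_strain = 686 - 53 = 633 C

633 C


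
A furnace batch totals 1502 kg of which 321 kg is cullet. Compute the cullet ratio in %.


Cullet ratio = (cullet mass / total batch mass) * 100
  Ratio = 321 / 1502 * 100 = 21.37%

21.37%


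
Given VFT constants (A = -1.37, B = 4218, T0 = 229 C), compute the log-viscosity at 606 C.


VFT equation: log(eta) = A + B / (T - T0)
  T - T0 = 606 - 229 = 377
  B / (T - T0) = 4218 / 377 = 11.188
  log(eta) = -1.37 + 11.188 = 9.818

9.818


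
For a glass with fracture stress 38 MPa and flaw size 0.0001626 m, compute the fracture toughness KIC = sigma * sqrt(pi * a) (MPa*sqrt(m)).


Fracture toughness: KIC = sigma * sqrt(pi * a)
  pi * a = pi * 0.0001626 = 0.000510823
  sqrt(pi * a) = 0.022601
  KIC = 38 * 0.022601 = 0.859 MPa*sqrt(m)

0.859 MPa*sqrt(m)


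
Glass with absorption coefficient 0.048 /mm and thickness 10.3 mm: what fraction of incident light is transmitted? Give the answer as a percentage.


Beer-Lambert law: T = exp(-alpha * thickness)
  exponent = -0.048 * 10.3 = -0.4944
  T = exp(-0.4944) = 0.6099
  Percentage = 0.6099 * 100 = 60.99%

60.99%


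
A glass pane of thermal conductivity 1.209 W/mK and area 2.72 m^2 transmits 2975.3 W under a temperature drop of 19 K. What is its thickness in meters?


Fourier's law: t = k * A * dT / Q
  t = 1.209 * 2.72 * 19 / 2975.3
  t = 62.48112 / 2975.3 = 0.021 m

0.021 m


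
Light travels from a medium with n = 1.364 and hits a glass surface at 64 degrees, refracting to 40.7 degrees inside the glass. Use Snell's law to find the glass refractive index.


Apply Snell's law: n1 * sin(theta1) = n2 * sin(theta2)
  n2 = n1 * sin(theta1) / sin(theta2)
  sin(64) = 0.898794
  sin(40.7) = 0.652098
  n2 = 1.364 * 0.898794 / 0.652098 = 1.88

1.88


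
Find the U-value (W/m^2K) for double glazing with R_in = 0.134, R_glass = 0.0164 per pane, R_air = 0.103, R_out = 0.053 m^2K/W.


Total thermal resistance (series):
  R_total = R_in + R_glass + R_air + R_glass + R_out
  R_total = 0.134 + 0.0164 + 0.103 + 0.0164 + 0.053 = 0.3228 m^2K/W
U-value = 1 / R_total = 1 / 0.3228 = 3.098 W/m^2K

3.098 W/m^2K


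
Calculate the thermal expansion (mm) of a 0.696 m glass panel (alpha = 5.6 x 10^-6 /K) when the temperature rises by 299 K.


Thermal expansion formula: dL = alpha * L0 * dT
  dL = (5.6 x 10^-6) * 0.696 * 299 = 0.00116538 m
Convert to mm: 0.00116538 * 1000 = 1.1654 mm

1.1654 mm


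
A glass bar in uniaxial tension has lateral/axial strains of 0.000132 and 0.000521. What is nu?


Poisson's ratio: nu = lateral strain / axial strain
  nu = 0.000132 / 0.000521 = 0.2534

0.2534


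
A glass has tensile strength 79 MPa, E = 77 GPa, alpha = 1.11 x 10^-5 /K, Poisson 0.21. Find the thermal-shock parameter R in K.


Thermal shock resistance: R = sigma * (1 - nu) / (E * alpha)
  Numerator = 79 * (1 - 0.21) = 62.41
  Denominator = 77 * 1000 * (1.11 x 10^-5) = 0.8547
  R = 62.41 / 0.8547 = 73.0 K

73.0 K


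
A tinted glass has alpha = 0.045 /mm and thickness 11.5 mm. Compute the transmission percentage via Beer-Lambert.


Beer-Lambert law: T = exp(-alpha * thickness)
  exponent = -0.045 * 11.5 = -0.5175
  T = exp(-0.5175) = 0.596
  Percentage = 0.596 * 100 = 59.6%

59.6%


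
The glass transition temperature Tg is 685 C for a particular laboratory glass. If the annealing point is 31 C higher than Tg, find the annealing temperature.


The annealing temperature is Tg plus the offset:
  T_anneal = 685 + 31 = 716 C

716 C


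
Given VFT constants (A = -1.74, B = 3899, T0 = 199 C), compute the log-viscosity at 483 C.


VFT equation: log(eta) = A + B / (T - T0)
  T - T0 = 483 - 199 = 284
  B / (T - T0) = 3899 / 284 = 13.729
  log(eta) = -1.74 + 13.729 = 11.989

11.989


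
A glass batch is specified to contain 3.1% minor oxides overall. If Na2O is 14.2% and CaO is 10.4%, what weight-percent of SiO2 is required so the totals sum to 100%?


Known pieces sum to 100%:
  SiO2 = 100 - (others + Na2O + CaO)
  SiO2 = 100 - (3.1 + 14.2 + 10.4) = 72.3%

72.3%


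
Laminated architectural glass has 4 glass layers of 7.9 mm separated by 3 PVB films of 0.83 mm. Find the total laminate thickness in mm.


Total thickness = glass contribution + PVB contribution
  Glass: 4 * 7.9 = 31.6 mm
  PVB: 3 * 0.83 = 2.49 mm
  Total = 31.6 + 2.49 = 34.09 mm

34.09 mm


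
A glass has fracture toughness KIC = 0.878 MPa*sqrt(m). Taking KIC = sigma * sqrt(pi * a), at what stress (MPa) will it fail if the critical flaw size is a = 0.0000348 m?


Rearrange KIC = sigma * sqrt(pi * a):
  sigma = KIC / sqrt(pi * a)
  sqrt(pi * 0.0000348) = 0.010456
  sigma = 0.878 / 0.010456 = 83.97 MPa

83.97 MPa


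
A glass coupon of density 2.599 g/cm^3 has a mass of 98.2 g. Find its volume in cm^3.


Rearrange rho = m / V:
  V = m / rho
  V = 98.2 / 2.599 = 37.784 cm^3

37.784 cm^3


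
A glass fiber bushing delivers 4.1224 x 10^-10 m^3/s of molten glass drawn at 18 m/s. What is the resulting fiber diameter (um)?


Cross-sectional area from continuity:
  A = Q / v = 4.1224 x 10^-10 / 18 = 2.290222 x 10^-11 m^2
Diameter from circular cross-section:
  d = sqrt(4A / pi) * 10^6 (m -> um)
  d = sqrt(4 * 2.290222 x 10^-11 / pi) * 10^6 = 5.4 um

5.4 um


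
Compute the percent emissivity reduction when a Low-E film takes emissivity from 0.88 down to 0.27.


Percentage reduction = (1 - coated/uncoated) * 100
  Ratio = 0.27 / 0.88 = 0.3068
  Reduction = (1 - 0.3068) * 100 = 69.3%

69.3%


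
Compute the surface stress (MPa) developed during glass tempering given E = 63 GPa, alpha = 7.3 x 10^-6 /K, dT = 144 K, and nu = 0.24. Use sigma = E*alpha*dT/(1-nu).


Tempering stress: sigma = E * alpha * dT / (1 - nu)
  E (MPa) = 63 * 1000 = 63000
  Numerator = 63000 * (7.3 x 10^-6) * 144 = 66.2256
  Denominator = 1 - 0.24 = 0.76
  sigma = 66.2256 / 0.76 = 87.1 MPa

87.1 MPa


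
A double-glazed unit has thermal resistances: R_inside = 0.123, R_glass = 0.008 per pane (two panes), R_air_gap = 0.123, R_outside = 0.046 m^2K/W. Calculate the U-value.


Total thermal resistance (series):
  R_total = R_in + R_glass + R_air + R_glass + R_out
  R_total = 0.123 + 0.008 + 0.123 + 0.008 + 0.046 = 0.308 m^2K/W
U-value = 1 / R_total = 1 / 0.308 = 3.247 W/m^2K

3.247 W/m^2K


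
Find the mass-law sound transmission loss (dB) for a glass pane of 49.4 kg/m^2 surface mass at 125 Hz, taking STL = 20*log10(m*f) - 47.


Mass law: STL = 20 * log10(m * f) - 47
  m * f = 49.4 * 125 = 6175
  log10(6175) = 3.79064
  STL = 20 * 3.79064 - 47 = 75.8128 - 47 = 28.8 dB

28.8 dB


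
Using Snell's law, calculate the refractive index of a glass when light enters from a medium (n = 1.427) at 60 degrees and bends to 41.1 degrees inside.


Apply Snell's law: n1 * sin(theta1) = n2 * sin(theta2)
  n2 = n1 * sin(theta1) / sin(theta2)
  sin(60) = 0.866025
  sin(41.1) = 0.657375
  n2 = 1.427 * 0.866025 / 0.657375 = 1.8799

1.8799


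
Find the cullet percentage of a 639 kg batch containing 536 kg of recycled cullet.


Cullet ratio = (cullet mass / total batch mass) * 100
  Ratio = 536 / 639 * 100 = 83.88%

83.88%


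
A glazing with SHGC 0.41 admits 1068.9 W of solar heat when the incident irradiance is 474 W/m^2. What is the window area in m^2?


Rearrange Q = Area * SHGC * Irradiance:
  Area = Q / (SHGC * Irradiance)
  Area = 1068.9 / (0.41 * 474) = 5.5 m^2

5.5 m^2
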